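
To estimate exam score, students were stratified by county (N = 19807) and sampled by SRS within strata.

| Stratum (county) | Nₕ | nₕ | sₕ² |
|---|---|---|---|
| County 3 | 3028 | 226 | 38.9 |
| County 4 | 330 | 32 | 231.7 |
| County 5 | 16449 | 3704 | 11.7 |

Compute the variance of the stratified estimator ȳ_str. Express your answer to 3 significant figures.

0.00723

Var(ȳ_str) = Σₕ Wₕ²(1 − fₕ)sₕ²/nₕ with Wₕ = Nₕ/N, N = 19807.
County 3: Wₕ = 0.15287525; term = 0.15287525²·(1 − 0.07463672)·38.9/226 = 0.0037224405.
County 4: Wₕ = 0.01666078; term = 0.01666078²·(1 − 0.09696970)·231.7/32 = 0.0018149675.
County 5: Wₕ = 0.83046398; term = 0.83046398²·(1 − 0.22518086)·11.7/3704 = 0.0016879393.
Sum = 0.0072253473.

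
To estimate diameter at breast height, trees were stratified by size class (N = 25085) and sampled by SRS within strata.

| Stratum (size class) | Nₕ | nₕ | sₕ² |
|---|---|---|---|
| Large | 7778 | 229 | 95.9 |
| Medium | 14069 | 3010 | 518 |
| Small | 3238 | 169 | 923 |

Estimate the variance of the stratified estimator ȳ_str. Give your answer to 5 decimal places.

Var(ȳ_str) = Σₕ Wₕ²(1 − fₕ)sₕ²/nₕ with Wₕ = Nₕ/N, N = 25085.
Large: Wₕ = 0.31006578; term = 0.31006578²·(1 − 0.02944202)·95.9/229 = 0.039076196.
Medium: Wₕ = 0.56085310; term = 0.56085310²·(1 − 0.21394555)·518/3010 = 0.042551428.
Small: Wₕ = 0.12908112; term = 0.12908112²·(1 − 0.05219271)·923/169 = 0.086250281.
Sum = 0.16787791.

0.16788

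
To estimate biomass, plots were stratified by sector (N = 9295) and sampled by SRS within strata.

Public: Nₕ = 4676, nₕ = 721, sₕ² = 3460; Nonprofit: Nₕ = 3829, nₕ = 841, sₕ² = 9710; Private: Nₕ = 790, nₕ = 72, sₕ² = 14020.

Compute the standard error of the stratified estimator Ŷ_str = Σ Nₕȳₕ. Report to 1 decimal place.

18201.5

Var(Ŷ_str) = Σₕ Nₕ²(1 − fₕ)sₕ²/nₕ.
Public: 4676²·(1 − 721/4676)·3460/721 = 8.8748664 × 10^7.
Nonprofit: 3829²·(1 − 841/3829)·9710/841 = 1.3209586 × 10^8.
Private: 790²·(1 − 72/790)·14020/72 = 1.1045034 × 10^8.
Sum = 3.3129486 × 10^8.
SE = √(3.3129486 × 10^8) = 18201.5.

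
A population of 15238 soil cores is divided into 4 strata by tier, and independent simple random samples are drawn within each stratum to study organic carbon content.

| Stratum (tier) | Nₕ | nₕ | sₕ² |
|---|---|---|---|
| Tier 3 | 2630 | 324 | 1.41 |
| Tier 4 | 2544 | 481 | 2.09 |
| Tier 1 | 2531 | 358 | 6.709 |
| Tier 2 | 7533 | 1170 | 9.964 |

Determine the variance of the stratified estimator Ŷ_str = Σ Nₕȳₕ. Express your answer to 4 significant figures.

560500

Var(Ŷ_str) = Σₕ Nₕ²(1 − fₕ)sₕ²/nₕ.
Tier 3: 2630²·(1 − 324/2630)·1.41/324 = 26393.024.
Tier 4: 2544²·(1 − 481/2544)·2.09/481 = 22804.342.
Tier 1: 2531²·(1 − 358/2531)·6.709/358 = 103068.66.
Tier 2: 7533²·(1 − 1170/7533)·9.964/1170 = 408204.46.
Sum = 560470.49.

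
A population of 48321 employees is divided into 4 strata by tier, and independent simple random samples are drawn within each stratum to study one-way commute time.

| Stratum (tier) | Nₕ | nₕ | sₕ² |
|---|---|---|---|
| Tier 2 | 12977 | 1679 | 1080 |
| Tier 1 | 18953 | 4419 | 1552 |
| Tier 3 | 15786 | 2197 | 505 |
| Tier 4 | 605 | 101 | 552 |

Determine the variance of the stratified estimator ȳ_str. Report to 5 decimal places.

Var(ȳ_str) = Σₕ Wₕ²(1 − fₕ)sₕ²/nₕ with Wₕ = Nₕ/N, N = 48321.
Tier 2: Wₕ = 0.26855818; term = 0.26855818²·(1 − 0.12938275)·1080/1679 = 0.040390303.
Tier 1: Wₕ = 0.39223112; term = 0.39223112²·(1 − 0.23315570)·1552/4419 = 0.041434205.
Tier 3: Wₕ = 0.32669026; term = 0.32669026²·(1 − 0.13917395)·505/2197 = 0.02111782.
Tier 4: Wₕ = 0.01252044; term = 0.01252044²·(1 − 0.16694215)·552/101 = 7.1372644 × 10^-4.
Sum = 0.10365605.

0.10366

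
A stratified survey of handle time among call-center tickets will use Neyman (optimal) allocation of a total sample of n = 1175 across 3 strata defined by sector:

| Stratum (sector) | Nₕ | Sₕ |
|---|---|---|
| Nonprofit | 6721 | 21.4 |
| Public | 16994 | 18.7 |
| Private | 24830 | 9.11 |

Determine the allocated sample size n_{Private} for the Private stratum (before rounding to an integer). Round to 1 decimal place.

386.4

Neyman allocation: nₕ = n·NₕSₕ / Σⱼ NⱼSⱼ.
Σ NⱼSⱼ = 6721·21.4 + 16994·18.7 + 24830·9.11 = 687818.5.
n_{Private} = 1175·24830·9.11 / 687818.5 = 386.4.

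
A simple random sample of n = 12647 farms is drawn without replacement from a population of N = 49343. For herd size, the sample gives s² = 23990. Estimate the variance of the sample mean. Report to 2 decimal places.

Under SRS without replacement, Var(ȳ) = (1 − f)·s²/n with f = n/N = 12647/49343 = 0.25630789.
Var(ȳ) = (1 − 0.25630789)·23990/12647 = 0.74369211·1.8968925 = 1.410704.

1.41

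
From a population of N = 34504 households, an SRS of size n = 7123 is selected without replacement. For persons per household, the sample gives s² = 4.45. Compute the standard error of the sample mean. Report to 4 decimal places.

0.0223

Under SRS without replacement, Var(ȳ) = (1 − f)·s²/n with f = n/N = 7123/34504 = 0.20643983.
Var(ȳ) = (1 − 0.20643983)·4.45/7123 = 0.79356017·6.2473677 × 10^-4 = 4.9576621 × 10^-4.
SE(ȳ) = √(4.9576621 × 10^-4) = 0.0223.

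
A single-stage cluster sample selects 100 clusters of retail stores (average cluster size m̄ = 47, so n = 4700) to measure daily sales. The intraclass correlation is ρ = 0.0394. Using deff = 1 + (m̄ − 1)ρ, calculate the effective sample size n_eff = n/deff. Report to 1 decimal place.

deff = 1 + (47 − 1)·0.0394 = 1 + 1.8124 = 2.8124.
n_eff = 4700 / 2.8124 = 1671.2.

1671.2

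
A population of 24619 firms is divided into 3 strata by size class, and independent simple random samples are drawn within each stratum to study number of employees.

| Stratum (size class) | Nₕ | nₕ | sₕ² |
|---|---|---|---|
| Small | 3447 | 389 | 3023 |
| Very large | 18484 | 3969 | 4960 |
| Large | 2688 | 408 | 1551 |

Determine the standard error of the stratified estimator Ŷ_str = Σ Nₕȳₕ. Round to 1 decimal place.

Var(Ŷ_str) = Σₕ Nₕ²(1 − fₕ)sₕ²/nₕ.
Small: 3447²·(1 − 389/3447)·3023/389 = 8.1915731 × 10^7.
Very large: 18484²·(1 − 3969/18484)·4960/3969 = 3.3528458 × 10^8.
Large: 2688²·(1 − 408/2688)·1551/408 = 2.3297845 × 10^7.
Sum = 4.4049816 × 10^8.
SE = √(4.4049816 × 10^8) = 20988.0.

20988.0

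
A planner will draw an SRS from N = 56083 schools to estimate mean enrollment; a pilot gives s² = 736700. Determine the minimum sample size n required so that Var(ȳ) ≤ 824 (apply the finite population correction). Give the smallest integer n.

881

Without fpc, n₀ = s²/D = 736700/824 = 894.0534.
With fpc, (1 − n/N)·s²/n ≤ D requires n ≥ n₀/(1 + n₀/N) = 894.0534/(1 + 894.0534/56083) = 880.0244.
Rounding up, n = 881.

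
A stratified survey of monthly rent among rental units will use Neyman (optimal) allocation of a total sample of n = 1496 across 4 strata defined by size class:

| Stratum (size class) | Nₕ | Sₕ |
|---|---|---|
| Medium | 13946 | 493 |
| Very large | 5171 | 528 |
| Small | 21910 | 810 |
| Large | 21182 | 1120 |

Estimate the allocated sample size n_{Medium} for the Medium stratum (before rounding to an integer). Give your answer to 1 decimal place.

Neyman allocation: nₕ = n·NₕSₕ / Σⱼ NⱼSⱼ.
Σ NⱼSⱼ = 13946·493 + 5171·528 + 21910·810 + 21182·1120 = 5.1076606 × 10^7.
n_{Medium} = 1496·13946·493 / (5.1076606 × 10^7) = 201.4.

201.4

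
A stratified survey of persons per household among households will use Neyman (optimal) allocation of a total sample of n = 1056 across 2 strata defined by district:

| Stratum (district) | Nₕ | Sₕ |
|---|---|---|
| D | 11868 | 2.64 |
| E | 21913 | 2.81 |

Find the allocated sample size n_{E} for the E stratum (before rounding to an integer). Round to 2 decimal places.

Neyman allocation: nₕ = n·NₕSₕ / Σⱼ NⱼSⱼ.
Σ NⱼSⱼ = 11868·2.64 + 21913·2.81 = 92907.05.
n_{E} = 1056·21913·2.81 / 92907.05 = 699.88.

699.88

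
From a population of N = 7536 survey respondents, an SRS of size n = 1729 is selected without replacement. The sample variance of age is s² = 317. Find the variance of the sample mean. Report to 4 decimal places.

0.1413

Under SRS without replacement, Var(ȳ) = (1 − f)·s²/n with f = n/N = 1729/7536 = 0.22943206.
Var(ȳ) = (1 − 0.22943206)·317/1729 = 0.77056794·0.18334297 = 0.14127822.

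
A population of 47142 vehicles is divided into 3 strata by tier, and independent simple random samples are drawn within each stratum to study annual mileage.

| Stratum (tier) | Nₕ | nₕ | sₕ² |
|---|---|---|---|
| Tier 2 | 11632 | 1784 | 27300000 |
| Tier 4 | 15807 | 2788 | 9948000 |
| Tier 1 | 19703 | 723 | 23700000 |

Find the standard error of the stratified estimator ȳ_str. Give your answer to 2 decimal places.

81.46

Var(ȳ_str) = Σₕ Wₕ²(1 − fₕ)sₕ²/nₕ with Wₕ = Nₕ/N, N = 47142.
Tier 2: Wₕ = 0.24674388; term = 0.24674388²·(1 − 0.15337001)·27300000/1784 = 788.77697.
Tier 4: Wₕ = 0.33530610; term = 0.33530610²·(1 − 0.17637755)·9948000/2788 = 330.41068.
Tier 1: Wₕ = 0.41795002; term = 0.41795002²·(1 − 0.03669492)·23700000/723 = 5515.979.
Sum = 6635.1667.
SE = √(6635.1667) = 81.46.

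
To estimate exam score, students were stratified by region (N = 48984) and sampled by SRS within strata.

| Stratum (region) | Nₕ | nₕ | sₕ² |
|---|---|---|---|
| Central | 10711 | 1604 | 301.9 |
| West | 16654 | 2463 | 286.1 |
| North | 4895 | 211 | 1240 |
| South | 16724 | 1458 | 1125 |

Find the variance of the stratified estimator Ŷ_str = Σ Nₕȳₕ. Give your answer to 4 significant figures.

3.776 × 10^8

Var(Ŷ_str) = Σₕ Nₕ²(1 − fₕ)sₕ²/nₕ.
Central: 10711²·(1 − 1604/10711)·301.9/1604 = 1.8359638 × 10^7.
West: 16654²·(1 − 2463/16654)·286.1/2463 = 2.7452696 × 10^7.
North: 4895²·(1 − 211/4895)·1240/211 = 1.3474381 × 10^8.
South: 16724²·(1 − 1458/16724)·1125/1458 = 1.9699736 × 10^8.
Sum = 3.775535 × 10^8.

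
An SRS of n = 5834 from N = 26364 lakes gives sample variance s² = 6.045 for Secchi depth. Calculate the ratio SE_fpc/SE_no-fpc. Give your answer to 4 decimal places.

0.8824

f = n/N = 5834/26364 = 0.22128660.
SE_no-fpc = √(s²/n) = 0.032189553; SE_fpc = √((1−f)s²/n) = 0.028405587.
Ratio = √(1−f) = 0.88244739.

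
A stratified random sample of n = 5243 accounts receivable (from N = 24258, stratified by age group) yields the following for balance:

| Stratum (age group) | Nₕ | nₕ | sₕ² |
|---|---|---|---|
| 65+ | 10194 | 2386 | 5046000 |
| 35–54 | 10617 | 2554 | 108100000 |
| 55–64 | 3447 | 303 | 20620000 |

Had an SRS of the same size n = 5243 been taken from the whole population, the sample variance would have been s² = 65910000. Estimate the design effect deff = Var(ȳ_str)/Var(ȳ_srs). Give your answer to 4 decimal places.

0.7811

Var(ȳ_str) = Σ Wₕ²(1−fₕ)sₕ²/nₕ with Wₕ = Nₕ/24258:
  65+: (10194/24258)²·(1−2386/10194)·5046000/2386 = 286.05613
  35–54: (10617/24258)²·(1−2554/10617)·108100000/2554 = 6157.3423
  55–64: (3447/24258)²·(1−303/3447)·20620000/303 = 1253.3139
  → Var(ȳ_str) = 7696.7123.
Var(ȳ_srs) = (1 − 5243/24258)·65910000/5243 = 9854.0053.
deff = 7696.7123 / 9854.0053 = 0.7811.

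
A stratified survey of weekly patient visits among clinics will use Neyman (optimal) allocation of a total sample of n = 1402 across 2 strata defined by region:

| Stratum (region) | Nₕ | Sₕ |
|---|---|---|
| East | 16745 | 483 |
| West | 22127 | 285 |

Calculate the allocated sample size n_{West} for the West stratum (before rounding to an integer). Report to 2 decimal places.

Neyman allocation: nₕ = n·NₕSₕ / Σⱼ NⱼSⱼ.
Σ NⱼSⱼ = 16745·483 + 22127·285 = 1.439403 × 10^7.
n_{West} = 1402·22127·285 / (1.439403 × 10^7) = 614.23.

614.23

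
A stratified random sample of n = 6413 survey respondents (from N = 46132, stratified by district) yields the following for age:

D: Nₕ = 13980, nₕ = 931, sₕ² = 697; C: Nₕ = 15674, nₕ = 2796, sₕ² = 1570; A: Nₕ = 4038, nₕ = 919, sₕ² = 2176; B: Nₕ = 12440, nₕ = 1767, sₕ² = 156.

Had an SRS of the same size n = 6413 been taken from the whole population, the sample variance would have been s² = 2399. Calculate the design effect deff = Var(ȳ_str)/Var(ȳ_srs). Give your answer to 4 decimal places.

Var(ȳ_str) = Σ Wₕ²(1−fₕ)sₕ²/nₕ with Wₕ = Nₕ/46132:
  D: (13980/46132)²·(1−931/13980)·697/931 = 0.064174565
  C: (15674/46132)²·(1−2796/15674)·1570/2796 = 0.053258163
  A: (4038/46132)²·(1−919/4038)·2176/919 = 0.014012657
  B: (12440/46132)²·(1−1767/12440)·156/1767 = 0.0055079549
  → Var(ȳ_str) = 0.13695334.
Var(ȳ_srs) = (1 − 6413/46132)·2399/6413 = 0.32208094.
deff = 0.13695334 / 0.32208094 = 0.4252.

0.4252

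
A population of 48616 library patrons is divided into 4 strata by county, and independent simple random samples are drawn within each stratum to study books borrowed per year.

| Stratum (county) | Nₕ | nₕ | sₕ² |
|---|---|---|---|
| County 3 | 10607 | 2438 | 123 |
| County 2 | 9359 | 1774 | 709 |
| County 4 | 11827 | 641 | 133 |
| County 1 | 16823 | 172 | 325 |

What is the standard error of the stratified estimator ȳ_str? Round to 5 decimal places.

Var(ȳ_str) = Σₕ Wₕ²(1 − fₕ)sₕ²/nₕ with Wₕ = Nₕ/N, N = 48616.
County 3: Wₕ = 0.21817920; term = 0.21817920²·(1 − 0.22984821)·123/2438 = 0.0018495856.
County 2: Wₕ = 0.19250864; term = 0.19250864²·(1 − 0.18955017)·709/1774 = 0.012003813.
County 4: Wₕ = 0.24327382; term = 0.24327382²·(1 − 0.05419802)·133/641 = 0.011614074.
County 1: Wₕ = 0.34603834; term = 0.34603834²·(1 − 0.01022410)·325/172 = 0.22394441.
Sum = 0.24941188.
SE = √(0.24941188) = 0.49941.

0.49941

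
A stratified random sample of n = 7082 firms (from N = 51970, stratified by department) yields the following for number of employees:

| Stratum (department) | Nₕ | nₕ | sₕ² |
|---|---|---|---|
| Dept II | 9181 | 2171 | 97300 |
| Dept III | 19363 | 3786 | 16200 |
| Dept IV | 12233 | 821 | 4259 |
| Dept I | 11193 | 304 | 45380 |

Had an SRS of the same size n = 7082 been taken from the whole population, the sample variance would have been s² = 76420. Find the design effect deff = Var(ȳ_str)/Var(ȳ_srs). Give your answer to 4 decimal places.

Var(ȳ_str) = Σ Wₕ²(1−fₕ)sₕ²/nₕ with Wₕ = Nₕ/51970:
  Dept II: (9181/51970)²·(1−2171/9181)·97300/2171 = 1.0679615
  Dept III: (19363/51970)²·(1−3786/19363)·16200/3786 = 0.47784323
  Dept IV: (12233/51970)²·(1−821/12233)·4259/821 = 0.26813517
  Dept I: (11193/51970)²·(1−304/11193)·45380/304 = 6.7362776
  → Var(ȳ_str) = 8.5502175.
Var(ȳ_srs) = (1 − 7082/51970)·76420/7082 = 9.3202734.
deff = 8.5502175 / 9.3202734 = 0.9174.

0.9174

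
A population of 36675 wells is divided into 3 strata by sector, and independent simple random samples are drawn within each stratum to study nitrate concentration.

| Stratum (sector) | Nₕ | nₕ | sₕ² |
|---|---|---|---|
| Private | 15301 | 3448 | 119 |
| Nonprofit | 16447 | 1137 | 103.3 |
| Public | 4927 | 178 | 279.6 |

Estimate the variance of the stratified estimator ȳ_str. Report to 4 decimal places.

0.0490

Var(ȳ_str) = Σₕ Wₕ²(1 − fₕ)sₕ²/nₕ with Wₕ = Nₕ/N, N = 36675.
Private: Wₕ = 0.41720518; term = 0.41720518²·(1 − 0.22534475)·119/3448 = 0.004653584.
Nonprofit: Wₕ = 0.44845262; term = 0.44845262²·(1 − 0.06913115)·103.3/1137 = 0.017008323.
Public: Wₕ = 0.13434219; term = 0.13434219²·(1 − 0.03612746)·279.6/178 = 0.027325093.
Sum = 0.048987.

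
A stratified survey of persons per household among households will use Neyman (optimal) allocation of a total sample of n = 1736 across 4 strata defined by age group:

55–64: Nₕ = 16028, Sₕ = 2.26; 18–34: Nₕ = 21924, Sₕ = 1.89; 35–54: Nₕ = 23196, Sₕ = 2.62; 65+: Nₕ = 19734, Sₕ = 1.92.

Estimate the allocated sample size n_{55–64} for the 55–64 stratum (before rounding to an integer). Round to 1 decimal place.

Neyman allocation: nₕ = n·NₕSₕ / Σⱼ NⱼSⱼ.
Σ NⱼSⱼ = 16028·2.26 + 21924·1.89 + 23196·2.62 + 19734·1.92 = 176322.44.
n_{55–64} = 1736·16028·2.26 / 176322.44 = 356.6.

356.6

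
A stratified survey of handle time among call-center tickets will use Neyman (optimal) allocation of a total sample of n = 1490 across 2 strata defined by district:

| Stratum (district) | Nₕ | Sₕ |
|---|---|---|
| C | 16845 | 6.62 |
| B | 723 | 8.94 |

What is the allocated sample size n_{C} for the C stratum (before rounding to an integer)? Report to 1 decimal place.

1408.4

Neyman allocation: nₕ = n·NₕSₕ / Σⱼ NⱼSⱼ.
Σ NⱼSⱼ = 16845·6.62 + 723·8.94 = 117977.52.
n_{C} = 1490·16845·6.62 / 117977.52 = 1408.4.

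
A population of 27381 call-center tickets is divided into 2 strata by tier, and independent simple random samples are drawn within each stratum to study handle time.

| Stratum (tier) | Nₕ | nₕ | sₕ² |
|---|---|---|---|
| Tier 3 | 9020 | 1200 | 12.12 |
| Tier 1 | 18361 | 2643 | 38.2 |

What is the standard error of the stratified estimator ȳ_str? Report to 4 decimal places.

Var(ȳ_str) = Σₕ Wₕ²(1 − fₕ)sₕ²/nₕ with Wₕ = Nₕ/N, N = 27381.
Tier 3: Wₕ = 0.32942551; term = 0.32942551²·(1 − 0.13303769)·12.12/1200 = 9.5024601 × 10^-4.
Tier 1: Wₕ = 0.67057449; term = 0.67057449²·(1 − 0.14394641)·38.2/2643 = 0.005563668.
Sum = 0.006513914.
SE = √(0.006513914) = 0.0807.

0.0807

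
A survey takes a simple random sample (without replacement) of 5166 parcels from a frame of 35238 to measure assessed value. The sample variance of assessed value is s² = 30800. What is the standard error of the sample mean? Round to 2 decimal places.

2.26

Under SRS without replacement, Var(ȳ) = (1 − f)·s²/n with f = n/N = 5166/35238 = 0.14660310.
Var(ȳ) = (1 − 0.14660310)·30800/5166 = 0.85339690·5.9620596 = 5.0880032.
SE(ȳ) = √(5.0880032) = 2.26.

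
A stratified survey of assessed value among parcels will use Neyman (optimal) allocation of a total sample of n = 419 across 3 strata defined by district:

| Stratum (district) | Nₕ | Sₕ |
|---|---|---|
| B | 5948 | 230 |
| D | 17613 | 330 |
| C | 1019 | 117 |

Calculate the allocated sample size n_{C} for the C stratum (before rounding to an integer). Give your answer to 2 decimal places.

Neyman allocation: nₕ = n·NₕSₕ / Σⱼ NⱼSⱼ.
Σ NⱼSⱼ = 5948·230 + 17613·330 + 1019·117 = 7.299553 × 10^6.
n_{C} = 419·1019·117 / (7.299553 × 10^6) = 6.84.

6.84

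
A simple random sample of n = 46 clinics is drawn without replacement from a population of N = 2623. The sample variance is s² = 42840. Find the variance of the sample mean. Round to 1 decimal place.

915.0

Under SRS without replacement, Var(ȳ) = (1 − f)·s²/n with f = n/N = 46/2623 = 0.01753717.
Var(ȳ) = (1 − 0.01753717)·42840/46 = 0.98246283·931.30435 = 914.9719.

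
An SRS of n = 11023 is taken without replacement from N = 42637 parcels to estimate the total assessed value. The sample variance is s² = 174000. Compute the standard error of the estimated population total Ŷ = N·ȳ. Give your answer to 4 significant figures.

145900

Var(Ŷ) = N²·Var(ȳ) = N²·(1 − n/N)·s²/n.
f = 11023/42637 = 0.25853132; Var(ȳ) = 0.74146868·174000/11023 = 11.704214.
Var(Ŷ) = 42637² · 11.704214 = 2.1277252 × 10^10.
SE(Ŷ) = √(2.1277252 × 10^10) = 145900.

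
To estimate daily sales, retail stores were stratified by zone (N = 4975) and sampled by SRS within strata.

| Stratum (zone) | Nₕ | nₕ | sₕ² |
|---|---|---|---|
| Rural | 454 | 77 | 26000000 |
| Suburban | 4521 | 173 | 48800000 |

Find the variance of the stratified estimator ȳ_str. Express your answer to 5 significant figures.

226370

Var(ȳ_str) = Σₕ Wₕ²(1 − fₕ)sₕ²/nₕ with Wₕ = Nₕ/N, N = 4975.
Rural: Wₕ = 0.09125628; term = 0.09125628²·(1 − 0.16960352)·26000000/77 = 2335.0364.
Suburban: Wₕ = 0.90874372; term = 0.90874372²·(1 − 0.03826587)·48800000/173 = 224032.79.
Sum = 226367.83.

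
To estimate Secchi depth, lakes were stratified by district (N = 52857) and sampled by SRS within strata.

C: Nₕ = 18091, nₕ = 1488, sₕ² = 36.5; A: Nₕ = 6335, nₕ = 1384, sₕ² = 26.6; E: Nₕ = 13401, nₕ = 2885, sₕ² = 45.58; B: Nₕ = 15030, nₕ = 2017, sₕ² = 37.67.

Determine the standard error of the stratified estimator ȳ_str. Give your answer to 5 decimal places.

Var(ȳ_str) = Σₕ Wₕ²(1 − fₕ)sₕ²/nₕ with Wₕ = Nₕ/N, N = 52857.
C: Wₕ = 0.34226309; term = 0.34226309²·(1 − 0.08225084)·36.5/1488 = 0.0026371453.
A: Wₕ = 0.11985168; term = 0.11985168²·(1 − 0.21846882)·26.6/1384 = 2.1576454 × 10^-4.
E: Wₕ = 0.25353312; term = 0.25353312²·(1 − 0.21528244)·45.58/2885 = 7.9691365 × 10^-4.
B: Wₕ = 0.28435212; term = 0.28435212²·(1 − 0.13419827)·37.67/2017 = 0.001307438.
Sum = 0.0049572615.
SE = √(0.0049572615) = 0.07041.

0.07041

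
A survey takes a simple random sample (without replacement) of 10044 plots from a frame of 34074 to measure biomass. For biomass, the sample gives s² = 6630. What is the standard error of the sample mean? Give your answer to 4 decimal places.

0.6823

Under SRS without replacement, Var(ȳ) = (1 − f)·s²/n with f = n/N = 10044/34074 = 0.29477021.
Var(ȳ) = (1 − 0.29477021)·6630/10044 = 0.70522979·0.66009558 = 0.46551907.
SE(ȳ) = √(0.46551907) = 0.6823.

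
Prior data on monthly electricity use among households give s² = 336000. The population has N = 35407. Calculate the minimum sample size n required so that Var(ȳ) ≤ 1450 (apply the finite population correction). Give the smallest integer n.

Without fpc, n₀ = s²/D = 336000/1450 = 231.7241.
With fpc, (1 − n/N)·s²/n ≤ D requires n ≥ n₀/(1 + n₀/N) = 231.7241/(1 + 231.7241/35407) = 230.2174.
Rounding up, n = 231.

231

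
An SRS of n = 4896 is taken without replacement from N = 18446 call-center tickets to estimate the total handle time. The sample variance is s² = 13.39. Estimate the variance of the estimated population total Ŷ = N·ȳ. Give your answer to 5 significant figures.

Var(Ŷ) = N²·Var(ȳ) = N²·(1 − n/N)·s²/n.
f = 4896/18446 = 0.26542340; Var(ȳ) = 0.73457660·13.39/4896 = 0.002008983.
Var(Ŷ) = 18446² · 0.002008983 = 683566.34.

683570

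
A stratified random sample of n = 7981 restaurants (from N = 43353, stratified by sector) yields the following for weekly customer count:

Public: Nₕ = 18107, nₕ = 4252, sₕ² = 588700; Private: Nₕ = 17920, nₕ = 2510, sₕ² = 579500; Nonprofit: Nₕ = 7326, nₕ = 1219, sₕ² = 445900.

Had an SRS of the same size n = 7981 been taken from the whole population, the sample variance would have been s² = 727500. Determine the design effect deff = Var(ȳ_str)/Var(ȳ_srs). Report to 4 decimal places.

0.8217

Var(ȳ_str) = Σ Wₕ²(1−fₕ)sₕ²/nₕ with Wₕ = Nₕ/43353:
  Public: (18107/43353)²·(1−4252/18107)·588700/4252 = 18.480576
  Private: (17920/43353)²·(1−2510/17920)·579500/2510 = 33.922047
  Nonprofit: (7326/43353)²·(1−1219/7326)·445900/1219 = 8.707436
  → Var(ȳ_str) = 61.110059.
Var(ȳ_srs) = (1 − 7981/43353)·727500/7981 = 74.373145.
deff = 61.110059 / 74.373145 = 0.8217.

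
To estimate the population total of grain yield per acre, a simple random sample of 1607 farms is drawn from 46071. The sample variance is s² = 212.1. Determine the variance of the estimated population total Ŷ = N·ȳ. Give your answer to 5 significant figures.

Var(Ŷ) = N²·Var(ȳ) = N²·(1 − n/N)·s²/n.
f = 1607/46071 = 0.03488094; Var(ȳ) = 0.96511906·212.1/1607 = 0.1273813.
Var(Ŷ) = 46071² · 0.1273813 = 2.7037153 × 10^8.

2.7037 × 10^8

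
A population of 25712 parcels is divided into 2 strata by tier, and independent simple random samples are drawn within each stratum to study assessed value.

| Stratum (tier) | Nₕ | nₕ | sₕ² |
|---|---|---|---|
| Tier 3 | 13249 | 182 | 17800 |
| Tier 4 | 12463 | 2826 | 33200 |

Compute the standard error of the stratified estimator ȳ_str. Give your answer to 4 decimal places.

5.2674

Var(ȳ_str) = Σₕ Wₕ²(1 − fₕ)sₕ²/nₕ with Wₕ = Nₕ/N, N = 25712.
Tier 3: Wₕ = 0.51528469; term = 0.51528469²·(1 − 0.01373689)·17800/182 = 25.611551.
Tier 4: Wₕ = 0.48471531; term = 0.48471531²·(1 − 0.22675118)·33200/2826 = 2.1343157.
Sum = 27.745867.
SE = √(27.745867) = 5.2674.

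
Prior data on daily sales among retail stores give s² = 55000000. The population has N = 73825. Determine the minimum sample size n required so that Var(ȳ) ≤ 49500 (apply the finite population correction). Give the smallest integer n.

Without fpc, n₀ = s²/D = 55000000/49500 = 1111.1111.
With fpc, (1 − n/N)·s²/n ≤ D requires n ≥ n₀/(1 + n₀/N) = 1111.1111/(1 + 1111.1111/73825) = 1094.6362.
Rounding up, n = 1095.

1095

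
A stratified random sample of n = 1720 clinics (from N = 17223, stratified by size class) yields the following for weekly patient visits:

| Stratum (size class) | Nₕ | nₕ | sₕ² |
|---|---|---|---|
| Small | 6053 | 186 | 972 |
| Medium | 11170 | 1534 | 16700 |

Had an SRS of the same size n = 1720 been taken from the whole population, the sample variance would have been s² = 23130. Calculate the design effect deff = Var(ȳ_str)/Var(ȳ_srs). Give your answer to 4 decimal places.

0.3780

Var(ȳ_str) = Σ Wₕ²(1−fₕ)sₕ²/nₕ with Wₕ = Nₕ/17223:
  Small: (6053/17223)²·(1−186/6053)·972/186 = 0.62563708
  Medium: (11170/17223)²·(1−1534/11170)·16700/1534 = 3.9502399
  → Var(ȳ_str) = 4.575877.
Var(ȳ_srs) = (1 − 1720/17223)·23130/1720 = 12.104703.
deff = 4.575877 / 12.104703 = 0.3780.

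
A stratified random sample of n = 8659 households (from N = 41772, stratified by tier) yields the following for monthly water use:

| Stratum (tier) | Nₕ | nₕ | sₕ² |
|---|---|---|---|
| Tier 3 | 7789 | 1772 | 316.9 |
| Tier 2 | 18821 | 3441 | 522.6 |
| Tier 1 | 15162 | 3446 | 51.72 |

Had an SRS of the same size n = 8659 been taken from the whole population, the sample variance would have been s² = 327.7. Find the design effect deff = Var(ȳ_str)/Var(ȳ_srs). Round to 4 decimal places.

1.0509

Var(ȳ_str) = Σ Wₕ²(1−fₕ)sₕ²/nₕ with Wₕ = Nₕ/41772:
  Tier 3: (7789/41772)²·(1−1772/7789)·316.9/1772 = 0.0048034104
  Tier 2: (18821/41772)²·(1−3441/18821)·522.6/3441 = 0.025194934
  Tier 1: (15162/41772)²·(1−3446/15162)·51.72/3446 = 0.0015279479
  → Var(ȳ_str) = 0.031526292.
Var(ȳ_srs) = (1 − 8659/41772)·327.7/8659 = 0.030000049.
deff = 0.031526292 / 0.030000049 = 1.0509.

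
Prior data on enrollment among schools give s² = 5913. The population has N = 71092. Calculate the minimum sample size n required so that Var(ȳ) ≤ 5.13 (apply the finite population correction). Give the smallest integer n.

Without fpc, n₀ = s²/D = 5913/5.13 = 1152.6316.
With fpc, (1 − n/N)·s²/n ≤ D requires n ≥ n₀/(1 + n₀/N) = 1152.6316/(1 + 1152.6316/71092) = 1134.2419.
Rounding up, n = 1135.

1135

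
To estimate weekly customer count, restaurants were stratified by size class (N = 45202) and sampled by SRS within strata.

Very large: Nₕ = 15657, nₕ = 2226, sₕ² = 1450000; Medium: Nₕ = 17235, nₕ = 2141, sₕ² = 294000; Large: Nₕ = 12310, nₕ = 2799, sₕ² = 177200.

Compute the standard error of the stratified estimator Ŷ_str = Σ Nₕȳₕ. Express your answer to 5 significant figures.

Var(Ŷ_str) = Σₕ Nₕ²(1 − fₕ)sₕ²/nₕ.
Very large: 15657²·(1 − 2226/15657)·1450000/2226 = 1.3698081 × 10^11.
Medium: 17235²·(1 − 2141/17235)·294000/2141 = 3.5722866 × 10^10.
Large: 12310²·(1 − 2799/12310)·177200/2799 = 7.4121646 × 10^9.
Sum = 1.8011584 × 10^11.
SE = √(1.8011584 × 10^11) = 424400.

424400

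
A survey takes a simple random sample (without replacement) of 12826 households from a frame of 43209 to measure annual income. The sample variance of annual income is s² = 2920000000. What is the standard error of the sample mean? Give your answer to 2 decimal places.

400.11

Under SRS without replacement, Var(ȳ) = (1 − f)·s²/n with f = n/N = 12826/43209 = 0.29683631.
Var(ȳ) = (1 − 0.29683631)·2920000000/12826 = 0.70316369·227662.56 = 160084.05.
SE(ȳ) = √(160084.05) = 400.11.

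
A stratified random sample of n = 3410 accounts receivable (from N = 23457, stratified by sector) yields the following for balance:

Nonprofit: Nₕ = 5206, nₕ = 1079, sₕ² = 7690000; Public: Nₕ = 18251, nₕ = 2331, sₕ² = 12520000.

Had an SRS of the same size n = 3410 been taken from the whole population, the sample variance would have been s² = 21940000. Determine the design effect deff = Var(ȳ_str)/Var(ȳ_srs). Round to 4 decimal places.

0.5664

Var(ȳ_str) = Σ Wₕ²(1−fₕ)sₕ²/nₕ with Wₕ = Nₕ/23457:
  Nonprofit: (5206/23457)²·(1−1079/5206)·7690000/1079 = 278.29064
  Public: (18251/23457)²·(1−2331/18251)·12520000/2331 = 2836.2653
  → Var(ȳ_str) = 3114.5559.
Var(ȳ_srs) = (1 − 3410/23457)·21940000/3410 = 5498.6891.
deff = 3114.5559 / 5498.6891 = 0.5664.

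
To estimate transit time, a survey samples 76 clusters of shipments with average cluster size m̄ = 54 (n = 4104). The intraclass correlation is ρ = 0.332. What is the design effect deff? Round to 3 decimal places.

18.596

deff = 1 + (54 − 1)·0.332 = 1 + 17.596 = 18.596.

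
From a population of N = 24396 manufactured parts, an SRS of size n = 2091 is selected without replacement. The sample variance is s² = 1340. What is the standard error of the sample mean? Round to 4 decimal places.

Under SRS without replacement, Var(ȳ) = (1 − f)·s²/n with f = n/N = 2091/24396 = 0.08571077.
Var(ȳ) = (1 − 0.08571077)·1340/2091 = 0.91428923·0.6408417 = 0.58591467.
SE(ȳ) = √(0.58591467) = 0.7655.

0.7655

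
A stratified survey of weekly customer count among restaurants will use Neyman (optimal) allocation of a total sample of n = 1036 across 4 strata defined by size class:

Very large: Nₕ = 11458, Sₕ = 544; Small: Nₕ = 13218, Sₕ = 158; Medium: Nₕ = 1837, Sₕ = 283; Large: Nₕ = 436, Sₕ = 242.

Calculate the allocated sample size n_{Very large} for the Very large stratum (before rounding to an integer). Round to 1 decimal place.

721.8

Neyman allocation: nₕ = n·NₕSₕ / Σⱼ NⱼSⱼ.
Σ NⱼSⱼ = 11458·544 + 13218·158 + 1837·283 + 436·242 = 8.946979 × 10^6.
n_{Very large} = 1036·11458·544 / (8.946979 × 10^6) = 721.8.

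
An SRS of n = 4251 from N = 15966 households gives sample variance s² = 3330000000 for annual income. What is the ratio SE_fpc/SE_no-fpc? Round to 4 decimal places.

f = n/N = 4251/15966 = 0.26625329.
SE_no-fpc = √(s²/n) = 885.06785; SE_fpc = √((1−f)s²/n) = 758.14041.
Ratio = √(1−f) = 0.85659017.

0.8566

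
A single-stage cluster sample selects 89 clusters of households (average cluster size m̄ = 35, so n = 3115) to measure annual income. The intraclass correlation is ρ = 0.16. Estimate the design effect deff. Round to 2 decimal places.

deff = 1 + (35 − 1)·0.16 = 1 + 5.44 = 6.44.

6.44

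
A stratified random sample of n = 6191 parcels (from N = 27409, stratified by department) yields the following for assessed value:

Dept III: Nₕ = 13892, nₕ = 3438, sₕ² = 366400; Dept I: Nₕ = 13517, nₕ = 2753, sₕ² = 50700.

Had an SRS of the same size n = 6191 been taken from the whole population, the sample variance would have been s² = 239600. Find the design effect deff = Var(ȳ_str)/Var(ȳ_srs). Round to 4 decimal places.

0.8067

Var(ȳ_str) = Σ Wₕ²(1−fₕ)sₕ²/nₕ with Wₕ = Nₕ/27409:
  Dept III: (13892/27409)²·(1−3438/13892)·366400/3438 = 20.602052
  Dept I: (13517/27409)²·(1−2753/13517)·50700/2753 = 3.5667229
  → Var(ȳ_str) = 24.168775.
Var(ȳ_srs) = (1 − 6191/27409)·239600/6191 = 29.959686.
deff = 24.168775 / 29.959686 = 0.8067.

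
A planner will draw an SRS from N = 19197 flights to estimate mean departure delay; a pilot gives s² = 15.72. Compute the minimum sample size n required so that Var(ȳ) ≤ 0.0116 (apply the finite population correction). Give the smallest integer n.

Without fpc, n₀ = s²/D = 15.72/0.0116 = 1355.1724.
With fpc, (1 − n/N)·s²/n ≤ D requires n ≥ n₀/(1 + n₀/N) = 1355.1724/(1 + 1355.1724/19197) = 1265.8148.
Rounding up, n = 1266.

1266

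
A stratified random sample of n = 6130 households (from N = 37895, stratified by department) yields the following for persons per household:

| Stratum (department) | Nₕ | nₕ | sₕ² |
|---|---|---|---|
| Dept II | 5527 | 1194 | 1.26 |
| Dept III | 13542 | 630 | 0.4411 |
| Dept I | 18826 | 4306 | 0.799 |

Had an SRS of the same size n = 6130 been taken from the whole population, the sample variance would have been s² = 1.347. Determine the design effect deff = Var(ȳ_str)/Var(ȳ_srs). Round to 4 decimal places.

0.7501

Var(ȳ_str) = Σ Wₕ²(1−fₕ)sₕ²/nₕ with Wₕ = Nₕ/37895:
  Dept II: (5527/37895)²·(1−1194/5527)·1.26/1194 = 1.7598698 × 10^-5
  Dept III: (13542/37895)²·(1−630/13542)·0.4411/630 = 8.5252871 × 10^-5
  Dept I: (18826/37895)²·(1−4306/18826)·0.799/4306 = 3.532105 × 10^-5
  → Var(ȳ_str) = 1.3817262 × 10^-4.
Var(ȳ_srs) = (1 − 6130/37895)·1.347/6130 = 1.841934 × 10^-4.
deff = (1.3817262 × 10^-4) / (1.841934 × 10^-4) = 0.7501.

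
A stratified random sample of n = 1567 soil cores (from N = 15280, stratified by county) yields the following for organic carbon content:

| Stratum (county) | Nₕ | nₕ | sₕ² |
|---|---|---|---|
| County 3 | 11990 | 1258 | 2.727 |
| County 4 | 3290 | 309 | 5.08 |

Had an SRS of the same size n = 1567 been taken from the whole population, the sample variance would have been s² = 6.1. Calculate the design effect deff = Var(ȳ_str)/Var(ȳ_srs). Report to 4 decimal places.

Var(ȳ_str) = Σ Wₕ²(1−fₕ)sₕ²/nₕ with Wₕ = Nₕ/15280:
  County 3: (11990/15280)²·(1−1258/11990)·2.727/1258 = 0.0011946966
  County 4: (3290/15280)²·(1−309/3290)·5.08/309 = 6.9058382 × 10^-4
  → Var(ȳ_str) = 0.0018852804.
Var(ȳ_srs) = (1 − 1567/15280)·6.1/1567 = 0.0034935741.
deff = 0.0018852804 / 0.0034935741 = 0.5396.

0.5396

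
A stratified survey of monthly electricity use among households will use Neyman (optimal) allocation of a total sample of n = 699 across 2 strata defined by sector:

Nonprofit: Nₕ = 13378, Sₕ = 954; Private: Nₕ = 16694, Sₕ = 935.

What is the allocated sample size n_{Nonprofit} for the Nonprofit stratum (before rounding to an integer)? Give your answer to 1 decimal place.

314.4

Neyman allocation: nₕ = n·NₕSₕ / Σⱼ NⱼSⱼ.
Σ NⱼSⱼ = 13378·954 + 16694·935 = 2.8371502 × 10^7.
n_{Nonprofit} = 699·13378·954 / (2.8371502 × 10^7) = 314.4.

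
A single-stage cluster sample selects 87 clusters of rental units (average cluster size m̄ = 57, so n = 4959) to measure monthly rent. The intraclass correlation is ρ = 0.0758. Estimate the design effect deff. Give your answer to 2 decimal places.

5.24

deff = 1 + (57 − 1)·0.0758 = 1 + 4.2448 = 5.2448.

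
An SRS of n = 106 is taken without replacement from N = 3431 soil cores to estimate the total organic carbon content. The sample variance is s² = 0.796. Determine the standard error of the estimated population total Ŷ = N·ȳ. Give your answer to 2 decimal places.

Var(Ŷ) = N²·Var(ȳ) = N²·(1 − n/N)·s²/n.
f = 106/3431 = 0.03089478; Var(ȳ) = 0.96910522·0.796/106 = 0.0072774316.
Var(Ŷ) = 3431² · 0.0072774316 = 85668.185.
SE(Ŷ) = √(85668.185) = 292.69.

292.69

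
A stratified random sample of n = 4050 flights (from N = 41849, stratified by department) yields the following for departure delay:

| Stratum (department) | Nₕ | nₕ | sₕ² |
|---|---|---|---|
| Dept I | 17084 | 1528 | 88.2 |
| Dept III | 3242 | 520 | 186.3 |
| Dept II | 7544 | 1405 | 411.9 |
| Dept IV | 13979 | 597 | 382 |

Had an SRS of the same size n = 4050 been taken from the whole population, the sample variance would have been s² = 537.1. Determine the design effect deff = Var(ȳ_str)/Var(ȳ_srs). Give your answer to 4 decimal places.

Var(ȳ_str) = Σ Wₕ²(1−fₕ)sₕ²/nₕ with Wₕ = Nₕ/41849:
  Dept I: (17084/41849)²·(1−1528/17084)·88.2/1528 = 0.008759162
  Dept III: (3242/41849)²·(1−520/3242)·186.3/520 = 0.001805263
  Dept II: (7544/41849)²·(1−1405/7544)·411.9/1405 = 0.0077525506
  Dept IV: (13979/41849)²·(1−597/13979)·382/597 = 0.068346455
  → Var(ȳ_str) = 0.086663431.
Var(ȳ_srs) = (1 − 4050/41849)·537.1/4050 = 0.11978305.
deff = 0.086663431 / 0.11978305 = 0.7235.

0.7235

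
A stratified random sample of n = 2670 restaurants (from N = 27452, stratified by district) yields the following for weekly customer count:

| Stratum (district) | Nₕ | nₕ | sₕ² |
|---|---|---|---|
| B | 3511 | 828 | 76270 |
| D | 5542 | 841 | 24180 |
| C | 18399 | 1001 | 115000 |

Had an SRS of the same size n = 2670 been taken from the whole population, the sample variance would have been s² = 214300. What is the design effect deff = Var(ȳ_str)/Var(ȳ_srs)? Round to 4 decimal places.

Var(ȳ_str) = Σ Wₕ²(1−fₕ)sₕ²/nₕ with Wₕ = Nₕ/27452:
  B: (3511/27452)²·(1−828/3511)·76270/828 = 1.1514019
  D: (5542/27452)²·(1−841/5542)·24180/841 = 0.99396042
  C: (18399/27452)²·(1−1001/18399)·115000/1001 = 48.798821
  → Var(ȳ_str) = 50.944183.
Var(ȳ_srs) = (1 − 2670/27452)·214300/2670 = 72.455819.
deff = 50.944183 / 72.455819 = 0.7031.

0.7031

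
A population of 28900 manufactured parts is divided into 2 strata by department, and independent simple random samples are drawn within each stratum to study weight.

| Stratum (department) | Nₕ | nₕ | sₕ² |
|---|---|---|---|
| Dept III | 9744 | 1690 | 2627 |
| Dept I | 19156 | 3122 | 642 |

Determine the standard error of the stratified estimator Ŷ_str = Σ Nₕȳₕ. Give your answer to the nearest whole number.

Var(Ŷ_str) = Σₕ Nₕ²(1 − fₕ)sₕ²/nₕ.
Dept III: 9744²·(1 − 1690/9744)·2627/1690 = 1.2198945 × 10^8.
Dept I: 19156²·(1 − 3122/19156)·642/3122 = 6.3160977 × 10^7.
Sum = 1.8515043 × 10^8.
SE = √(1.8515043 × 10^8) = 13607.

13607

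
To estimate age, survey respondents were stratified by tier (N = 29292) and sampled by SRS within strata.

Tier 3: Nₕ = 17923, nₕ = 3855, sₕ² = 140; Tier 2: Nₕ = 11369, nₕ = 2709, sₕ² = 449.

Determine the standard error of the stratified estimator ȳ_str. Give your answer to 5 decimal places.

0.17231

Var(ȳ_str) = Σₕ Wₕ²(1 − fₕ)sₕ²/nₕ with Wₕ = Nₕ/N, N = 29292.
Tier 3: Wₕ = 0.61187355; term = 0.61187355²·(1 − 0.21508676)·140/3855 = 0.01067207.
Tier 2: Wₕ = 0.38812645; term = 0.38812645²·(1 − 0.23827953)·449/2709 = 0.019018639.
Sum = 0.029690709.
SE = √(0.029690709) = 0.17231.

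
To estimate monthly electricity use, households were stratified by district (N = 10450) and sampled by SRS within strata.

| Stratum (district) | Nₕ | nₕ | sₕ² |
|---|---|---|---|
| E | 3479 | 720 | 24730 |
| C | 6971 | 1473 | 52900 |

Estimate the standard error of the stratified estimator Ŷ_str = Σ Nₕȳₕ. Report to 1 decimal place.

Var(Ŷ_str) = Σₕ Nₕ²(1 − fₕ)sₕ²/nₕ.
E: 3479²·(1 − 720/3479)·24730/720 = 3.2968391 × 10^8.
C: 6971²·(1 − 1473/6971)·52900/1473 = 1.3764256 × 10^9.
Sum = 1.7061095 × 10^9.
SE = √(1.7061095 × 10^9) = 41305.1.

41305.1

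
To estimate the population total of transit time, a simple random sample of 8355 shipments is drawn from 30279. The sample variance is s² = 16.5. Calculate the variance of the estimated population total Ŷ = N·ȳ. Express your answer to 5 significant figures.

Var(Ŷ) = N²·Var(ȳ) = N²·(1 − n/N)·s²/n.
f = 8355/30279 = 0.27593382; Var(ȳ) = 0.72406618·16.5/8355 = 0.0014299332.
Var(Ŷ) = 30279² · 0.0014299332 = 1.3109883 × 10^6.

1.3110 × 10^6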